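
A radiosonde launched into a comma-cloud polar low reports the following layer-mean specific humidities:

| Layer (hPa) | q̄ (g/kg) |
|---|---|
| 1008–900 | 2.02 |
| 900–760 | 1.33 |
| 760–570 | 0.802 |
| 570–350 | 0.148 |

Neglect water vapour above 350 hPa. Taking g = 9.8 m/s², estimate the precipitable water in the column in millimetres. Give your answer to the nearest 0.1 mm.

PW ≈ 6.0 mm

Precipitable water is the column-integrated vapour mass per unit area: PW = (1/g) Σ q̄ Δp, with q in kg/kg and Δp in Pa (1 kg/m² of water = 1 mm).
Layer 1008–900 hPa: Δp = 108 hPa = 10800 Pa, q̄ = 0.00202 kg/kg → 0.00202 × 10800 / 9.8 = 2.23 mm
Layer 900–760 hPa: Δp = 140 hPa = 14000 Pa, q̄ = 0.00133 kg/kg → 0.00133 × 14000 / 9.8 = 1.90 mm
Layer 760–570 hPa: Δp = 190 hPa = 19000 Pa, q̄ = 0.000802 kg/kg → 0.000802 × 19000 / 9.8 = 1.55 mm
Layer 570–350 hPa: Δp = 220 hPa = 22000 Pa, q̄ = 0.000148 kg/kg → 0.000148 × 22000 / 9.8 = 0.33 mm
PW = 2.23 + 1.90 + 1.55 + 0.33 = 6.01 ≈ 6.0 mm.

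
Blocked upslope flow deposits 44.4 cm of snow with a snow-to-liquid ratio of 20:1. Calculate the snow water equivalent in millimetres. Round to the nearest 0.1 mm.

SWE ≈ 22.2 mm

SWE = snow depth / ratio = 44.4 cm / 20 = 2.220 cm = 22.2 mm.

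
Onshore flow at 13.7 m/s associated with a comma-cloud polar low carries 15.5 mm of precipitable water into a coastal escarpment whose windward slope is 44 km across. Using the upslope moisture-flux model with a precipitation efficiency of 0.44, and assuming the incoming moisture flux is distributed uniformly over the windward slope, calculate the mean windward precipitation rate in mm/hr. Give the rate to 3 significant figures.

Incoming column moisture flux per unit ridge length: F = V × PW = 13.7 × 15.5 = 212.35 mm·m/s.
Spread over the 44 km slope with efficiency ε = 0.44: R = ε·F/W = 0.44 × 212.35 / 44000 m = 2.123e-03 mm/s.
R = 2.123e-03 × 3600 = 7.64 mm/hr.

R ≈ 7.64 mm/hr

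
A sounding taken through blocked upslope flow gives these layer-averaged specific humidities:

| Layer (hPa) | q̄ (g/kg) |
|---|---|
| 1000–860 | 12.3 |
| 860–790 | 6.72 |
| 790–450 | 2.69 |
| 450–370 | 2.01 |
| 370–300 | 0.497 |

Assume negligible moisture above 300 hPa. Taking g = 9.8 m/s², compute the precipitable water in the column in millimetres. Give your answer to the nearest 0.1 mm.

PW ≈ 33.7 mm

Precipitable water is the column-integrated vapour mass per unit area: PW = (1/g) Σ q̄ Δp, with q in kg/kg and Δp in Pa (1 kg/m² of water = 1 mm).
Layer 1000–860 hPa: Δp = 140 hPa = 14000 Pa, q̄ = 0.0123 kg/kg → 0.0123 × 14000 / 9.8 = 17.57 mm
Layer 860–790 hPa: Δp = 70 hPa = 7000 Pa, q̄ = 0.00672 kg/kg → 0.00672 × 7000 / 9.8 = 4.80 mm
Layer 790–450 hPa: Δp = 340 hPa = 34000 Pa, q̄ = 0.00269 kg/kg → 0.00269 × 34000 / 9.8 = 9.33 mm
Layer 450–370 hPa: Δp = 80 hPa = 8000 Pa, q̄ = 0.00201 kg/kg → 0.00201 × 8000 / 9.8 = 1.64 mm
Layer 370–300 hPa: Δp = 70 hPa = 7000 Pa, q̄ = 0.000497 kg/kg → 0.000497 × 7000 / 9.8 = 0.35 mm
PW = 17.57 + 4.80 + 9.33 + 1.64 + 0.35 = 33.69 ≈ 33.7 mm.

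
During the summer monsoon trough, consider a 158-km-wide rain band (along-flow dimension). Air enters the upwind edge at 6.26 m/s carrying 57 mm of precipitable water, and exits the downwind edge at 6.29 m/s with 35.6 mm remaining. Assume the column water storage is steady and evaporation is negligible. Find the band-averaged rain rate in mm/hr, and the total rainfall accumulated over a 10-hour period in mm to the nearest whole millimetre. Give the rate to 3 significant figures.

R ≈ 3.03 mm/hr; total ≈ 30 mm

Column moisture flux per unit crosswind length is F = V × PW.
Inflow: F_in = 6.26 × 57 = 356.82 mm·m/s
Outflow: F_out = 6.29 × 35.6 = 223.924 mm·m/s
Steady-state rate R = (F_in − F_out)/L = (356.82 − 223.924) / 158000 m = 8.411e-04 mm/s.
R = 8.411e-04 × 3600 = 3.03 mm/hr.
Over 10 h: total = 3.03 × 10 = 30.3 ≈ 30 mm.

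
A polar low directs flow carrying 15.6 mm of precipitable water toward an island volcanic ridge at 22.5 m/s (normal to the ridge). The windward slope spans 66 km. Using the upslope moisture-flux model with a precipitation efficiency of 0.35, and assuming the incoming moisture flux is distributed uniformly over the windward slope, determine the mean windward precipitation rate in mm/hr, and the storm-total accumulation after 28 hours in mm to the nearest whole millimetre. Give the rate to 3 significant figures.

R ≈ 6.70 mm/hr; total ≈ 188 mm

Incoming column moisture flux per unit ridge length: F = V × PW = 22.5 × 15.6 = 351 mm·m/s.
Spread over the 66 km slope with efficiency ε = 0.35: R = ε·F/W = 0.35 × 351 / 66000 m = 1.861e-03 mm/s.
R = 1.861e-03 × 3600 = 6.70 mm/hr.
Over 28 h: total = 6.70 × 28 = 187.6 ≈ 188 mm.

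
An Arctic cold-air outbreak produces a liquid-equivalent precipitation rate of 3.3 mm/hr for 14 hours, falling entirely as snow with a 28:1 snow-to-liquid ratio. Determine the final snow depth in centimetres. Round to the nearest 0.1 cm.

snow depth ≈ 129.4 cm

Liquid-equivalent depth = 3.3 × 14 = 46.2 mm.
Snow depth = 46.2 mm × 28 = 1293.6 mm = 129.4 cm.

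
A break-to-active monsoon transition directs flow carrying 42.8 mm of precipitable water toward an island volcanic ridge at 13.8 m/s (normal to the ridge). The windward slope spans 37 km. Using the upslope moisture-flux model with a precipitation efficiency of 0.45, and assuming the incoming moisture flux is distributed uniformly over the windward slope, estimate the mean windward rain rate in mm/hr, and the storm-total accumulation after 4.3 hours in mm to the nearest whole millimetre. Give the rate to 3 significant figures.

Incoming column moisture flux per unit ridge length: F = V × PW = 13.8 × 42.8 = 590.64 mm·m/s.
Spread over the 37 km slope with efficiency ε = 0.45: R = ε·F/W = 0.45 × 590.64 / 37000 m = 7.183e-03 mm/s.
R = 7.183e-03 × 3600 = 25.9 mm/hr.
Over 4.3 h: total = 25.9 × 4.3 = 111.37 ≈ 111 mm.

R ≈ 25.9 mm/hr; total ≈ 111 mm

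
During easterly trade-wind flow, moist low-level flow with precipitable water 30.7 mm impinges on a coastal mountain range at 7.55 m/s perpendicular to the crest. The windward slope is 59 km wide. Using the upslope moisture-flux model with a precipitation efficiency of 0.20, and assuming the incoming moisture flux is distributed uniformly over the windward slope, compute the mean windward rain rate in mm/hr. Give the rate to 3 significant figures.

Incoming column moisture flux per unit ridge length: F = V × PW = 7.55 × 30.7 = 231.785 mm·m/s.
Spread over the 59 km slope with efficiency ε = 0.20: R = ε·F/W = 0.20 × 231.785 / 59000 m = 7.857e-04 mm/s.
R = 7.857e-04 × 3600 = 2.83 mm/hr.

R ≈ 2.83 mm/hr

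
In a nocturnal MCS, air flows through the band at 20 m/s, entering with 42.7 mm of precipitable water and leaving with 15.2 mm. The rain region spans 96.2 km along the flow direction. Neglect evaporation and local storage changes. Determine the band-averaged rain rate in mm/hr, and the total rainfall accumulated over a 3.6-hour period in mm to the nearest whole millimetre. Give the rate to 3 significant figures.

R ≈ 20.6 mm/hr; total ≈ 74 mm

Column moisture flux per unit crosswind length is F = V × PW.
Inflow: F_in = 20 × 42.7 = 854 mm·m/s
Outflow: F_out = 20 × 15.2 = 304 mm·m/s
Steady-state rate R = (F_in − F_out)/L = (854 − 304) / 96200 m = 5.717e-03 mm/s.
R = 5.717e-03 × 3600 = 20.6 mm/hr.
Over 3.6 h: total = 20.6 × 3.6 = 74.16 ≈ 74 mm.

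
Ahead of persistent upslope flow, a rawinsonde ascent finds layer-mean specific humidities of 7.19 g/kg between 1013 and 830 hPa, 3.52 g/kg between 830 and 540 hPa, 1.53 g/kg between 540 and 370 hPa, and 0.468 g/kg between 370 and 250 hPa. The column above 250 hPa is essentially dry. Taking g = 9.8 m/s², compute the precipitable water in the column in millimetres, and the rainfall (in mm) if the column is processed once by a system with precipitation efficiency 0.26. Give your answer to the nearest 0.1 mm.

Precipitable water is the column-integrated vapour mass per unit area: PW = (1/g) Σ q̄ Δp, with q in kg/kg and Δp in Pa (1 kg/m² of water = 1 mm).
Layer 1013–830 hPa: Δp = 183 hPa = 18300 Pa, q̄ = 0.00719 kg/kg → 0.00719 × 18300 / 9.8 = 13.43 mm
Layer 830–540 hPa: Δp = 290 hPa = 29000 Pa, q̄ = 0.00352 kg/kg → 0.00352 × 29000 / 9.8 = 10.42 mm
Layer 540–370 hPa: Δp = 170 hPa = 17000 Pa, q̄ = 0.00153 kg/kg → 0.00153 × 17000 / 9.8 = 2.65 mm
Layer 370–250 hPa: Δp = 120 hPa = 12000 Pa, q̄ = 0.000468 kg/kg → 0.000468 × 12000 / 9.8 = 0.57 mm
PW = 13.43 + 10.42 + 2.65 + 0.57 = 27.07 ≈ 27.1 mm.
Rainfall = ε × PW = 0.26 × 27.1 = 7.0 mm.

PW ≈ 27.1 mm; rainfall ≈ 7.0 mm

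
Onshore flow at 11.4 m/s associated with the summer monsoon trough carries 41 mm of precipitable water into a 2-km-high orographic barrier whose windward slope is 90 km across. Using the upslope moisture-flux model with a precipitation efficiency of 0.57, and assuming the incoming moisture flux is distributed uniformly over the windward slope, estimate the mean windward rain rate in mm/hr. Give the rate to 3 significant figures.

Incoming column moisture flux per unit ridge length: F = V × PW = 11.4 × 41 = 467.4 mm·m/s.
Spread over the 90 km slope with efficiency ε = 0.57: R = ε·F/W = 0.57 × 467.4 / 90000 m = 2.960e-03 mm/s.
R = 2.960e-03 × 3600 = 10.7 mm/hr.

R ≈ 10.7 mm/hr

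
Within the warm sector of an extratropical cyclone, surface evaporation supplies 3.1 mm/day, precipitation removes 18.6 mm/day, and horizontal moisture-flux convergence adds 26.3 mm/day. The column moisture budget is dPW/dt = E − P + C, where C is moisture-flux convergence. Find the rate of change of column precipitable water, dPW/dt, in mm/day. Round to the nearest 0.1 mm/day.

dPW/dt ≈ 10.8 mm/day

dPW/dt = E − P + C = 3.1 − 18.6 + (26.3) = 10.8 mm/day.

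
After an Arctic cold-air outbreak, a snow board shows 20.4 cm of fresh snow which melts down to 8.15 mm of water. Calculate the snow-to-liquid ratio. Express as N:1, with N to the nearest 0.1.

Ratio = snow depth / SWE = 204 mm / 8.15 mm = 25.0, i.e. 25.0:1.

ratio ≈ 25.0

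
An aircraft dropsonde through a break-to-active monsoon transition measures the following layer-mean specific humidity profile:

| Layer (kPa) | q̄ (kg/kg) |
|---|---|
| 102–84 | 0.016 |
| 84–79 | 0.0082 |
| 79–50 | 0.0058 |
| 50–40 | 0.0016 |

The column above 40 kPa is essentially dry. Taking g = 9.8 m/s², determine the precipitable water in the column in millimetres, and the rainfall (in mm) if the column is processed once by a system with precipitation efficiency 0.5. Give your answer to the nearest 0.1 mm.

PW ≈ 52.4 mm; rainfall ≈ 26.2 mm

Precipitable water is the column-integrated vapour mass per unit area: PW = (1/g) Σ q̄ Δp, with q in kg/kg and Δp in Pa (1 kg/m² of water = 1 mm).
Layer 102–84 kPa: Δp = 180 hPa = 18000 Pa, q̄ = 0.016 kg/kg → 0.016 × 18000 / 9.8 = 29.39 mm
Layer 84–79 kPa: Δp = 50 hPa = 5000 Pa, q̄ = 0.0082 kg/kg → 0.0082 × 5000 / 9.8 = 4.18 mm
Layer 79–50 kPa: Δp = 290 hPa = 29000 Pa, q̄ = 0.0058 kg/kg → 0.0058 × 29000 / 9.8 = 17.16 mm
Layer 50–40 kPa: Δp = 100 hPa = 10000 Pa, q̄ = 0.0016 kg/kg → 0.0016 × 10000 / 9.8 = 1.63 mm
PW = 29.39 + 4.18 + 17.16 + 1.63 = 52.36 ≈ 52.4 mm.
Rainfall = ε × PW = 0.5 × 52.4 = 26.2 mm.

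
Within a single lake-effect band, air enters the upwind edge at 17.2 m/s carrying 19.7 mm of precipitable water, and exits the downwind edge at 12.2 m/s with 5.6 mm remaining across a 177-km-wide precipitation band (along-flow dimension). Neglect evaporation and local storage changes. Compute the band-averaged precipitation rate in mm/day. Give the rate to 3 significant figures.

Column moisture flux per unit crosswind length is F = V × PW.
Inflow: F_in = 17.2 × 19.7 = 338.84 mm·m/s
Outflow: F_out = 12.2 × 5.6 = 68.32 mm·m/s
Steady-state rate R = (F_in − F_out)/L = (338.84 − 68.32) / 177000 m = 1.528e-03 mm/s.
R = 1.528e-03 × 3600 × 24 = 132 mm/day.

R ≈ 132 mm/day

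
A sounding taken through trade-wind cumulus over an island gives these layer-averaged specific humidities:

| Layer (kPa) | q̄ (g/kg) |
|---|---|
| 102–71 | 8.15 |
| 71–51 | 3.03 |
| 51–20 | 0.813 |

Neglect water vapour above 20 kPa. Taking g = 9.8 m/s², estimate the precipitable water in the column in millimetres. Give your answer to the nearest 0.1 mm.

PW ≈ 34.5 mm

Precipitable water is the column-integrated vapour mass per unit area: PW = (1/g) Σ q̄ Δp, with q in kg/kg and Δp in Pa (1 kg/m² of water = 1 mm).
Layer 102–71 kPa: Δp = 310 hPa = 31000 Pa, q̄ = 0.00815 kg/kg → 0.00815 × 31000 / 9.8 = 25.78 mm
Layer 71–51 kPa: Δp = 200 hPa = 20000 Pa, q̄ = 0.00303 kg/kg → 0.00303 × 20000 / 9.8 = 6.18 mm
Layer 51–20 kPa: Δp = 310 hPa = 31000 Pa, q̄ = 0.000813 kg/kg → 0.000813 × 31000 / 9.8 = 2.57 mm
PW = 25.78 + 6.18 + 2.57 = 34.53 ≈ 34.5 mm.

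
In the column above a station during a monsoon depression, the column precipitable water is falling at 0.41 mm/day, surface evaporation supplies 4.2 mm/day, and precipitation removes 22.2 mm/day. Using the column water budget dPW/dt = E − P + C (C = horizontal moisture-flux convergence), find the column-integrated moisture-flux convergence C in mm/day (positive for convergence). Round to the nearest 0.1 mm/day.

C ≈ 17.6 mm/day

dPW/dt = -0.41 mm/day.
C = dPW/dt − E + P = (-0.41) − 4.2 + 22.2 = 17.6 mm/day.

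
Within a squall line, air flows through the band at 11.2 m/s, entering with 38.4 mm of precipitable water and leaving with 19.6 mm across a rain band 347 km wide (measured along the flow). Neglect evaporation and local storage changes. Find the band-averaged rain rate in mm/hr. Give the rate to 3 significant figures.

Column moisture flux per unit crosswind length is F = V × PW.
Inflow: F_in = 11.2 × 38.4 = 430.08 mm·m/s
Outflow: F_out = 11.2 × 19.6 = 219.52 mm·m/s
Steady-state rate R = (F_in − F_out)/L = (430.08 − 219.52) / 347000 m = 6.068e-04 mm/s.
R = 6.068e-04 × 3600 = 2.18 mm/hr.

R ≈ 2.18 mm/hr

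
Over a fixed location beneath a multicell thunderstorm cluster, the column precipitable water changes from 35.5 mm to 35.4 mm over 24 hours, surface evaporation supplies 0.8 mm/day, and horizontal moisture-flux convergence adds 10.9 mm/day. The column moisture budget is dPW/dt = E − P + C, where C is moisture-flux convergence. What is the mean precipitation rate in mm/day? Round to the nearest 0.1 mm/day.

P ≈ 11.8 mm/day

dPW/dt = (35.4 − 35.5) mm / (24/24 day) = -0.100 mm/day.
P = E + C − dPW/dt = 0.8 + (10.9) − (-0.100) = 11.8 mm/day.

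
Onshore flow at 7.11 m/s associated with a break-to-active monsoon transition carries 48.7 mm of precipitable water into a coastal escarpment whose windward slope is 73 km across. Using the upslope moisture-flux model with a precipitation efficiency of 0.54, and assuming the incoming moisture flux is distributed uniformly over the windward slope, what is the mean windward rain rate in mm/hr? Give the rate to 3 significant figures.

R ≈ 9.22 mm/hr

Incoming column moisture flux per unit ridge length: F = V × PW = 7.11 × 48.7 = 346.257 mm·m/s.
Spread over the 73 km slope with efficiency ε = 0.54: R = ε·F/W = 0.54 × 346.257 / 73000 m = 2.561e-03 mm/s.
R = 2.561e-03 × 3600 = 9.22 mm/hr.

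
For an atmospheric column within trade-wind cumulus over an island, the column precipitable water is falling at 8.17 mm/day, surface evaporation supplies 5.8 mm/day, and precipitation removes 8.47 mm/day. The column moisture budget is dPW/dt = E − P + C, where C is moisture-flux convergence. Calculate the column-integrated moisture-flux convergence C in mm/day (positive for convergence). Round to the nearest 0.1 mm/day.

dPW/dt = -8.17 mm/day.
C = dPW/dt − E + P = (-8.17) − 5.8 + 8.47 = -5.5 mm/day.

C ≈ -5.5 mm/day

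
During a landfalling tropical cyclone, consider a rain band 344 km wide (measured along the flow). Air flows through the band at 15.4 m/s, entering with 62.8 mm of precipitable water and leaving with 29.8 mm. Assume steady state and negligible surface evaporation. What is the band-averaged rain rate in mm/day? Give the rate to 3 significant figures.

Column moisture flux per unit crosswind length is F = V × PW.
Inflow: F_in = 15.4 × 62.8 = 967.12 mm·m/s
Outflow: F_out = 15.4 × 29.8 = 458.92 mm·m/s
Steady-state rate R = (F_in − F_out)/L = (967.12 − 458.92) / 344000 m = 1.477e-03 mm/s.
R = 1.477e-03 × 3600 × 24 = 128 mm/day.

R ≈ 128 mm/day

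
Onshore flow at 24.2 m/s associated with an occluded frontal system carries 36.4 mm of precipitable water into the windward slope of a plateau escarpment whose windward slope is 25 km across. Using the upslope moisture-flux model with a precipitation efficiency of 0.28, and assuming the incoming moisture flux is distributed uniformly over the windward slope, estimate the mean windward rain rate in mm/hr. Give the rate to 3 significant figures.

Incoming column moisture flux per unit ridge length: F = V × PW = 24.2 × 36.4 = 880.88 mm·m/s.
Spread over the 25 km slope with efficiency ε = 0.28: R = ε·F/W = 0.28 × 880.88 / 25000 m = 9.866e-03 mm/s.
R = 9.866e-03 × 3600 = 35.5 mm/hr.

R ≈ 35.5 mm/hr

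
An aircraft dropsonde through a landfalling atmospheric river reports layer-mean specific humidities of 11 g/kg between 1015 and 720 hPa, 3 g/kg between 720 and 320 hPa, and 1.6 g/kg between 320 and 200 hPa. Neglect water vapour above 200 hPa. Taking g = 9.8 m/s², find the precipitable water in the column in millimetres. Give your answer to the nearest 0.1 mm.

PW ≈ 47.3 mm

Precipitable water is the column-integrated vapour mass per unit area: PW = (1/g) Σ q̄ Δp, with q in kg/kg and Δp in Pa (1 kg/m² of water = 1 mm).
Layer 1015–720 hPa: Δp = 295 hPa = 29500 Pa, q̄ = 0.011 kg/kg → 0.011 × 29500 / 9.8 = 33.11 mm
Layer 720–320 hPa: Δp = 400 hPa = 40000 Pa, q̄ = 0.003 kg/kg → 0.003 × 40000 / 9.8 = 12.24 mm
Layer 320–200 hPa: Δp = 120 hPa = 12000 Pa, q̄ = 0.0016 kg/kg → 0.0016 × 12000 / 9.8 = 1.96 mm
PW = 33.11 + 12.24 + 1.96 = 47.31 ≈ 47.3 mm.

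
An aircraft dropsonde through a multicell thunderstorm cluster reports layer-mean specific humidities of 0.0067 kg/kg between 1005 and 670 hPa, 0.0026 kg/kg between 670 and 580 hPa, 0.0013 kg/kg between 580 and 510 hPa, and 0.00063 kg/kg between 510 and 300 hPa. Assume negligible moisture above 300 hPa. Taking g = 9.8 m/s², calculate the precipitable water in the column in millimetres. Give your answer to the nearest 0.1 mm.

Precipitable water is the column-integrated vapour mass per unit area: PW = (1/g) Σ q̄ Δp, with q in kg/kg and Δp in Pa (1 kg/m² of water = 1 mm).
Layer 1005–670 hPa: Δp = 335 hPa = 33500 Pa, q̄ = 0.0067 kg/kg → 0.0067 × 33500 / 9.8 = 22.90 mm
Layer 670–580 hPa: Δp = 90 hPa = 9000 Pa, q̄ = 0.0026 kg/kg → 0.0026 × 9000 / 9.8 = 2.39 mm
Layer 580–510 hPa: Δp = 70 hPa = 7000 Pa, q̄ = 0.0013 kg/kg → 0.0013 × 7000 / 9.8 = 0.93 mm
Layer 510–300 hPa: Δp = 210 hPa = 21000 Pa, q̄ = 0.00063 kg/kg → 0.00063 × 21000 / 9.8 = 1.35 mm
PW = 22.90 + 2.39 + 0.93 + 1.35 = 27.57 ≈ 27.6 mm.

PW ≈ 27.6 mm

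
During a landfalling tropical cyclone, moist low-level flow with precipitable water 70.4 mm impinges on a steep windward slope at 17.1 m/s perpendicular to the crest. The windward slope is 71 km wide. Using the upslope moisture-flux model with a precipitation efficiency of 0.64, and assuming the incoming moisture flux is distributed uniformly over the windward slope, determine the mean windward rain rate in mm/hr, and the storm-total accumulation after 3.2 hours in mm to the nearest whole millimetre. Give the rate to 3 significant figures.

Incoming column moisture flux per unit ridge length: F = V × PW = 17.1 × 70.4 = 1203.84 mm·m/s.
Spread over the 71 km slope with efficiency ε = 0.64: R = ε·F/W = 0.64 × 1203.84 / 71000 m = 1.085e-02 mm/s.
R = 1.085e-02 × 3600 = 39.1 mm/hr.
Over 3.2 h: total = 39.1 × 3.2 = 125.12 ≈ 125 mm.

R ≈ 39.1 mm/hr; total ≈ 125 mm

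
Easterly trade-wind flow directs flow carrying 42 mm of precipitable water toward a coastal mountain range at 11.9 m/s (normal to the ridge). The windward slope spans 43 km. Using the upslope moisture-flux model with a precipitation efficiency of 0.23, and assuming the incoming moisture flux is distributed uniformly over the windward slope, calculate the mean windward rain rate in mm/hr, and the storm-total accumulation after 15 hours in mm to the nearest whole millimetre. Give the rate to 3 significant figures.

R ≈ 9.62 mm/hr; total ≈ 144 mm

Incoming column moisture flux per unit ridge length: F = V × PW = 11.9 × 42 = 499.8 mm·m/s.
Spread over the 43 km slope with efficiency ε = 0.23: R = ε·F/W = 0.23 × 499.8 / 43000 m = 2.673e-03 mm/s.
R = 2.673e-03 × 3600 = 9.62 mm/hr.
Over 15 h: total = 9.62 × 15 = 144.3 ≈ 144 mm.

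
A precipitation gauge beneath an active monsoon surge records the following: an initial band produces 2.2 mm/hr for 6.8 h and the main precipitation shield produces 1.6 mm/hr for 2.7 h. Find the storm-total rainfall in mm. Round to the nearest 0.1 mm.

total ≈ 19.3 mm

Total = Σ Rᵢ Δtᵢ = 2.2 × 6.8 + 1.6 × 2.7
      = 14.96 + 4.32 = 19.3 mm.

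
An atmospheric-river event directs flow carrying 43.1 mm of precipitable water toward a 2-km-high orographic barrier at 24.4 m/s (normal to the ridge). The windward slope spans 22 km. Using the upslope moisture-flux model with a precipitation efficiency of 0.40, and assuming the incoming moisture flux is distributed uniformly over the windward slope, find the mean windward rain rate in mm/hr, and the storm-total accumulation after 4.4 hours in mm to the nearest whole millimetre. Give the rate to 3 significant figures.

R ≈ 68.8 mm/hr; total ≈ 303 mm

Incoming column moisture flux per unit ridge length: F = V × PW = 24.4 × 43.1 = 1051.64 mm·m/s.
Spread over the 22 km slope with efficiency ε = 0.40: R = ε·F/W = 0.40 × 1051.64 / 22000 m = 1.912e-02 mm/s.
R = 1.912e-02 × 3600 = 68.8 mm/hr.
Over 4.4 h: total = 68.8 × 4.4 = 302.72 ≈ 303 mm.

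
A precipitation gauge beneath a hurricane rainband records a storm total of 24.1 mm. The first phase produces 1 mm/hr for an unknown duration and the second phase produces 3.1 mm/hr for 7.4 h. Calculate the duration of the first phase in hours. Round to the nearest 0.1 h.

duration ≈ 1.2 h

Known phases: 3.1 × 7.4 = 22.94 mm.
Remaining depth = 24.1 − 22.94 = 1.16 mm.
Duration = 1.16 / 1 = 1.2 h.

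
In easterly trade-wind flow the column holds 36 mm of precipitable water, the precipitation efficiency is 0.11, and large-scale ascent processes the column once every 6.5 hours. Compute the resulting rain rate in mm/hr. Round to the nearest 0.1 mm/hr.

Each overturning extracts ε × PW = 0.11 × 36 = 3.96 mm.
Rate = ε·PW / τ = 3.96 / 6.5 h = 0.6 mm/hr.

R ≈ 0.6 mm/hr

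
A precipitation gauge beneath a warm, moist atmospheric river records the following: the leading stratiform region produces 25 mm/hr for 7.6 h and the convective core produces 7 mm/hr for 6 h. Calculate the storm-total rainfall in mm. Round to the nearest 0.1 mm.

total ≈ 232.0 mm

Total = Σ Rᵢ Δtᵢ = 25 × 7.6 + 7 × 6
      = 190 + 42 = 232.0 mm.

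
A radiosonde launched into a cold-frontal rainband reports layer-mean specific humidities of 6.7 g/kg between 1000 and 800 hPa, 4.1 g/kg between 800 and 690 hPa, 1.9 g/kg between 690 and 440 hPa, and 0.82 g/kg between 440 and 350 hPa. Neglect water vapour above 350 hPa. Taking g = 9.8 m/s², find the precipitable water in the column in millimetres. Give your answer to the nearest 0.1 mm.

Precipitable water is the column-integrated vapour mass per unit area: PW = (1/g) Σ q̄ Δp, with q in kg/kg and Δp in Pa (1 kg/m² of water = 1 mm).
Layer 1000–800 hPa: Δp = 200 hPa = 20000 Pa, q̄ = 0.0067 kg/kg → 0.0067 × 20000 / 9.8 = 13.67 mm
Layer 800–690 hPa: Δp = 110 hPa = 11000 Pa, q̄ = 0.0041 kg/kg → 0.0041 × 11000 / 9.8 = 4.60 mm
Layer 690–440 hPa: Δp = 250 hPa = 25000 Pa, q̄ = 0.0019 kg/kg → 0.0019 × 25000 / 9.8 = 4.85 mm
Layer 440–350 hPa: Δp = 90 hPa = 9000 Pa, q̄ = 0.00082 kg/kg → 0.00082 × 9000 / 9.8 = 0.75 mm
PW = 13.67 + 4.60 + 4.85 + 0.75 = 23.87 ≈ 23.9 mm.

PW ≈ 23.9 mm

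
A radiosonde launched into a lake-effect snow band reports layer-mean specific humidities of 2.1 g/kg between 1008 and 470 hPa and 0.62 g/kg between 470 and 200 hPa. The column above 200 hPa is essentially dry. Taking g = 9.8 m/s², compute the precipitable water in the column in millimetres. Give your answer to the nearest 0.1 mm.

Precipitable water is the column-integrated vapour mass per unit area: PW = (1/g) Σ q̄ Δp, with q in kg/kg and Δp in Pa (1 kg/m² of water = 1 mm).
Layer 1008–470 hPa: Δp = 538 hPa = 53800 Pa, q̄ = 0.0021 kg/kg → 0.0021 × 53800 / 9.8 = 11.53 mm
Layer 470–200 hPa: Δp = 270 hPa = 27000 Pa, q̄ = 0.00062 kg/kg → 0.00062 × 27000 / 9.8 = 1.71 mm
PW = 11.53 + 1.71 = 13.24 ≈ 13.2 mm.

PW ≈ 13.2 mm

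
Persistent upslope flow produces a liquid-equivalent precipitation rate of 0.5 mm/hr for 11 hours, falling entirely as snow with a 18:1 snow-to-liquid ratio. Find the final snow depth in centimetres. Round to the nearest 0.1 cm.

snow depth ≈ 9.9 cm

Liquid-equivalent depth = 0.5 × 11 = 5.5 mm.
Snow depth = 5.5 mm × 18 = 99 mm = 9.9 cm.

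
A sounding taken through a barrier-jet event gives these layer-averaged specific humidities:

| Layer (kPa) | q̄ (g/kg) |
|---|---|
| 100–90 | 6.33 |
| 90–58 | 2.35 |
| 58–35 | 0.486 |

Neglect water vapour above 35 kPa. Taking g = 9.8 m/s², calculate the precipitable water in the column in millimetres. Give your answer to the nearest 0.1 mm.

PW ≈ 15.3 mm

Precipitable water is the column-integrated vapour mass per unit area: PW = (1/g) Σ q̄ Δp, with q in kg/kg and Δp in Pa (1 kg/m² of water = 1 mm).
Layer 100–90 kPa: Δp = 100 hPa = 10000 Pa, q̄ = 0.00633 kg/kg → 0.00633 × 10000 / 9.8 = 6.46 mm
Layer 90–58 kPa: Δp = 320 hPa = 32000 Pa, q̄ = 0.00235 kg/kg → 0.00235 × 32000 / 9.8 = 7.67 mm
Layer 58–35 kPa: Δp = 230 hPa = 23000 Pa, q̄ = 0.000486 kg/kg → 0.000486 × 23000 / 9.8 = 1.14 mm
PW = 6.46 + 7.67 + 1.14 = 15.27 ≈ 15.3 mm.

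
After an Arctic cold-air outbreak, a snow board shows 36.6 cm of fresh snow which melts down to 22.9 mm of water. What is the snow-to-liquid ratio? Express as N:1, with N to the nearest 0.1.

Ratio = snow depth / SWE = 366 mm / 22.9 mm = 16.0, i.e. 16.0:1.

ratio ≈ 16.0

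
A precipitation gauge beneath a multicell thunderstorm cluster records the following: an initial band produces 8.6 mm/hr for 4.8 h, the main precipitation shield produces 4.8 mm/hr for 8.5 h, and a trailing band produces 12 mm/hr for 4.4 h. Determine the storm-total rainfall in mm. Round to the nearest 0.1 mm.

total ≈ 134.9 mm

Total = Σ Rᵢ Δtᵢ = 8.6 × 4.8 + 4.8 × 8.5 + 12 × 4.4
      = 41.28 + 40.8 + 52.8 = 134.9 mm.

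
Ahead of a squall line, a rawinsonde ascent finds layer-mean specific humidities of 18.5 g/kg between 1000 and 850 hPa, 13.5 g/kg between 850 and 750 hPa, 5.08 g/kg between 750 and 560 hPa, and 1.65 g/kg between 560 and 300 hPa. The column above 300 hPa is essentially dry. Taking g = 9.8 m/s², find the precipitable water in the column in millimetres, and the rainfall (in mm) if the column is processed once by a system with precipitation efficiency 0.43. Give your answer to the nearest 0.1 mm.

Precipitable water is the column-integrated vapour mass per unit area: PW = (1/g) Σ q̄ Δp, with q in kg/kg and Δp in Pa (1 kg/m² of water = 1 mm).
Layer 1000–850 hPa: Δp = 150 hPa = 15000 Pa, q̄ = 0.0185 kg/kg → 0.0185 × 15000 / 9.8 = 28.32 mm
Layer 850–750 hPa: Δp = 100 hPa = 10000 Pa, q̄ = 0.0135 kg/kg → 0.0135 × 10000 / 9.8 = 13.78 mm
Layer 750–560 hPa: Δp = 190 hPa = 19000 Pa, q̄ = 0.00508 kg/kg → 0.00508 × 19000 / 9.8 = 9.85 mm
Layer 560–300 hPa: Δp = 260 hPa = 26000 Pa, q̄ = 0.00165 kg/kg → 0.00165 × 26000 / 9.8 = 4.38 mm
PW = 28.32 + 13.78 + 9.85 + 4.38 = 56.33 ≈ 56.3 mm.
Rainfall = ε × PW = 0.43 × 56.3 = 24.2 mm.

PW ≈ 56.3 mm; rainfall ≈ 24.2 mm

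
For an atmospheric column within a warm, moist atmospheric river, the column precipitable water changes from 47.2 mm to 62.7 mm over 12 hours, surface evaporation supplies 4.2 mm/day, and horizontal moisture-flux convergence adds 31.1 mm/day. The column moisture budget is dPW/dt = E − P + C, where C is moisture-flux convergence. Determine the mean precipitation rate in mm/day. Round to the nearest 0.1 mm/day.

P ≈ 4.3 mm/day

dPW/dt = (62.7 − 47.2) mm / (12/24 day) = +31.000 mm/day.
P = E + C − dPW/dt = 4.2 + (31.1) − (+31.000) = 4.3 mm/day.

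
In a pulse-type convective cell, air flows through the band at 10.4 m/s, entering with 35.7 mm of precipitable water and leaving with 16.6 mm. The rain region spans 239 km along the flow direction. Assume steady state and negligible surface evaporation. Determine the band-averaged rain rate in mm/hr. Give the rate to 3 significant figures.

Column moisture flux per unit crosswind length is F = V × PW.
Inflow: F_in = 10.4 × 35.7 = 371.28 mm·m/s
Outflow: F_out = 10.4 × 16.6 = 172.64 mm·m/s
Steady-state rate R = (F_in − F_out)/L = (371.28 − 172.64) / 239000 m = 8.311e-04 mm/s.
R = 8.311e-04 × 3600 = 2.99 mm/hr.

R ≈ 2.99 mm/hr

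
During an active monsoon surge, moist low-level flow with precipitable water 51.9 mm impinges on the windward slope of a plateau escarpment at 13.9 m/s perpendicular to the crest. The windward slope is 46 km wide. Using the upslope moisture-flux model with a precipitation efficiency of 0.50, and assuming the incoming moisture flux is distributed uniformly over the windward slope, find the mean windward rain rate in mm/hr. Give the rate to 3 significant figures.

R ≈ 28.2 mm/hr

Incoming column moisture flux per unit ridge length: F = V × PW = 13.9 × 51.9 = 721.41 mm·m/s.
Spread over the 46 km slope with efficiency ε = 0.50: R = ε·F/W = 0.50 × 721.41 / 46000 m = 7.841e-03 mm/s.
R = 7.841e-03 × 3600 = 28.2 mm/hr.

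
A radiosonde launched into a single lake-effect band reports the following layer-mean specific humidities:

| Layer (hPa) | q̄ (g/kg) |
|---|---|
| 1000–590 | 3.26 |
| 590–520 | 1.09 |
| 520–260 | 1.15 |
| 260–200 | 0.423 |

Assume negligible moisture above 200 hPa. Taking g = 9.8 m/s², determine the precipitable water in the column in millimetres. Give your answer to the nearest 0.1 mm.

Precipitable water is the column-integrated vapour mass per unit area: PW = (1/g) Σ q̄ Δp, with q in kg/kg and Δp in Pa (1 kg/m² of water = 1 mm).
Layer 1000–590 hPa: Δp = 410 hPa = 41000 Pa, q̄ = 0.00326 kg/kg → 0.00326 × 41000 / 9.8 = 13.64 mm
Layer 590–520 hPa: Δp = 70 hPa = 7000 Pa, q̄ = 0.00109 kg/kg → 0.00109 × 7000 / 9.8 = 0.78 mm
Layer 520–260 hPa: Δp = 260 hPa = 26000 Pa, q̄ = 0.00115 kg/kg → 0.00115 × 26000 / 9.8 = 3.05 mm
Layer 260–200 hPa: Δp = 60 hPa = 6000 Pa, q̄ = 0.000423 kg/kg → 0.000423 × 6000 / 9.8 = 0.26 mm
PW = 13.64 + 0.78 + 3.05 + 0.26 = 17.73 ≈ 17.7 mm.

PW ≈ 17.7 mm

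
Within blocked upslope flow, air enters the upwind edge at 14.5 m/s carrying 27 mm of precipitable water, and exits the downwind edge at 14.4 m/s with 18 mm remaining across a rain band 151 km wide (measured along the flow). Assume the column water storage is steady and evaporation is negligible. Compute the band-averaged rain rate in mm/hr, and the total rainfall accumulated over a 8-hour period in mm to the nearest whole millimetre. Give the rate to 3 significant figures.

R ≈ 3.15 mm/hr; total ≈ 25 mm

Column moisture flux per unit crosswind length is F = V × PW.
Inflow: F_in = 14.5 × 27 = 391.5 mm·m/s
Outflow: F_out = 14.4 × 18 = 259.2 mm·m/s
Steady-state rate R = (F_in − F_out)/L = (391.5 − 259.2) / 151000 m = 8.762e-04 mm/s.
R = 8.762e-04 × 3600 = 3.15 mm/hr.
Over 8 h: total = 3.15 × 8 = 25.2 ≈ 25 mm.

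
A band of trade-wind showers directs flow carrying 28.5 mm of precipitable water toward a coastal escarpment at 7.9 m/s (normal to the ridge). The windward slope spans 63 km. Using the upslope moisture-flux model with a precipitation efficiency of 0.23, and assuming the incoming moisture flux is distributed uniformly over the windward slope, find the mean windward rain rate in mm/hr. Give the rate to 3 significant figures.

R ≈ 2.96 mm/hr

Incoming column moisture flux per unit ridge length: F = V × PW = 7.9 × 28.5 = 225.15 mm·m/s.
Spread over the 63 km slope with efficiency ε = 0.23: R = ε·F/W = 0.23 × 225.15 / 63000 m = 8.220e-04 mm/s.
R = 8.220e-04 × 3600 = 2.96 mm/hr.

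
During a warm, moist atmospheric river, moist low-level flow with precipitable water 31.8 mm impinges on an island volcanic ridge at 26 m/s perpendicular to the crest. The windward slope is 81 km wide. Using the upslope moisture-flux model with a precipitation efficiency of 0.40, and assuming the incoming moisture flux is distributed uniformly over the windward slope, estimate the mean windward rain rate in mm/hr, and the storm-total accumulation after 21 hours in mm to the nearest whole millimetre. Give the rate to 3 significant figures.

Incoming column moisture flux per unit ridge length: F = V × PW = 26 × 31.8 = 826.8 mm·m/s.
Spread over the 81 km slope with efficiency ε = 0.40: R = ε·F/W = 0.40 × 826.8 / 81000 m = 4.083e-03 mm/s.
R = 4.083e-03 × 3600 = 14.7 mm/hr.
Over 21 h: total = 14.7 × 21 = 308.7 ≈ 309 mm.

R ≈ 14.7 mm/hr; total ≈ 309 mm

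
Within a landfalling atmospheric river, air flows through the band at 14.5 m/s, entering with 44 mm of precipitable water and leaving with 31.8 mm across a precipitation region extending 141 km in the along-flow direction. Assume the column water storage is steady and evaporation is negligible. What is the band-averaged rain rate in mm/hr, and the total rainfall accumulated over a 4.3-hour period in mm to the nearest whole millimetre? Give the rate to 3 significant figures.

Column moisture flux per unit crosswind length is F = V × PW.
Inflow: F_in = 14.5 × 44 = 638 mm·m/s
Outflow: F_out = 14.5 × 31.8 = 461.1 mm·m/s
Steady-state rate R = (F_in − F_out)/L = (638 − 461.1) / 141000 m = 1.255e-03 mm/s.
R = 1.255e-03 × 3600 = 4.52 mm/hr.
Over 4.3 h: total = 4.52 × 4.3 = 19.436 ≈ 19 mm.

R ≈ 4.52 mm/hr; total ≈ 19 mm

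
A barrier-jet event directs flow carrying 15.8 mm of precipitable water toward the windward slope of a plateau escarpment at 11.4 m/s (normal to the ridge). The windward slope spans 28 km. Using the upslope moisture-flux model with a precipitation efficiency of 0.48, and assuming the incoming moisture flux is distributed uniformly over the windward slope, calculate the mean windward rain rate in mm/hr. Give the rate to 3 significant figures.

Incoming column moisture flux per unit ridge length: F = V × PW = 11.4 × 15.8 = 180.12 mm·m/s.
Spread over the 28 km slope with efficiency ε = 0.48: R = ε·F/W = 0.48 × 180.12 / 28000 m = 3.088e-03 mm/s.
R = 3.088e-03 × 3600 = 11.1 mm/hr.

R ≈ 11.1 mm/hr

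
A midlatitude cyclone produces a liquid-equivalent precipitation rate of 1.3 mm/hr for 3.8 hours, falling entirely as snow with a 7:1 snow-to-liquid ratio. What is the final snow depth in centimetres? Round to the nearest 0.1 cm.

snow depth ≈ 3.5 cm

Liquid-equivalent depth = 1.3 × 3.8 = 4.94 mm.
Snow depth = 4.94 mm × 7 = 34.58 mm = 3.5 cm.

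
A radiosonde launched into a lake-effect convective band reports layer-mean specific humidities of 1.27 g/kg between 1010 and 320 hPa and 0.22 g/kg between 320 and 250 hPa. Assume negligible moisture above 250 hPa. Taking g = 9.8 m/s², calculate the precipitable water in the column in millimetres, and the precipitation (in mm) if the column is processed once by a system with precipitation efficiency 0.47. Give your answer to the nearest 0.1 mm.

PW ≈ 9.1 mm; precipitation ≈ 4.3 mm

Precipitable water is the column-integrated vapour mass per unit area: PW = (1/g) Σ q̄ Δp, with q in kg/kg and Δp in Pa (1 kg/m² of water = 1 mm).
Layer 1010–320 hPa: Δp = 690 hPa = 69000 Pa, q̄ = 0.00127 kg/kg → 0.00127 × 69000 / 9.8 = 8.94 mm
Layer 320–250 hPa: Δp = 70 hPa = 7000 Pa, q̄ = 0.00022 kg/kg → 0.00022 × 7000 / 9.8 = 0.16 mm
PW = 8.94 + 0.16 = 9.10 ≈ 9.1 mm.
Precipitation = ε × PW = 0.47 × 9.1 = 4.3 mm.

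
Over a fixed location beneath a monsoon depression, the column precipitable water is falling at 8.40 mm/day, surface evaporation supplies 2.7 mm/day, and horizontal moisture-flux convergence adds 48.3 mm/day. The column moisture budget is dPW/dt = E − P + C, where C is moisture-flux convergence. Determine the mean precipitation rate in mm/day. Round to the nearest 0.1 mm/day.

P ≈ 59.4 mm/day

dPW/dt = -8.40 mm/day.
P = E + C − dPW/dt = 2.7 + (48.3) − (-8.40) = 59.4 mm/day.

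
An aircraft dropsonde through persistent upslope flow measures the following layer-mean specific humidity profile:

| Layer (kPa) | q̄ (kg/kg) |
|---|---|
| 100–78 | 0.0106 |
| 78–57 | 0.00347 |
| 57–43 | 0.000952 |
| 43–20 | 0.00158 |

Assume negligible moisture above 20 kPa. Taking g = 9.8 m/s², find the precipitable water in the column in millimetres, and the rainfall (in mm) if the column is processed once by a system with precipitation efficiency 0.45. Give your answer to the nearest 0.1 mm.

Precipitable water is the column-integrated vapour mass per unit area: PW = (1/g) Σ q̄ Δp, with q in kg/kg and Δp in Pa (1 kg/m² of water = 1 mm).
Layer 100–78 kPa: Δp = 220 hPa = 22000 Pa, q̄ = 0.0106 kg/kg → 0.0106 × 22000 / 9.8 = 23.80 mm
Layer 78–57 kPa: Δp = 210 hPa = 21000 Pa, q̄ = 0.00347 kg/kg → 0.00347 × 21000 / 9.8 = 7.44 mm
Layer 57–43 kPa: Δp = 140 hPa = 14000 Pa, q̄ = 0.000952 kg/kg → 0.000952 × 14000 / 9.8 = 1.36 mm
Layer 43–20 kPa: Δp = 230 hPa = 23000 Pa, q̄ = 0.00158 kg/kg → 0.00158 × 23000 / 9.8 = 3.71 mm
PW = 23.80 + 7.44 + 1.36 + 3.71 = 36.31 ≈ 36.3 mm.
Rainfall = ε × PW = 0.45 × 36.3 = 16.3 mm.

PW ≈ 36.3 mm; rainfall ≈ 16.3 mm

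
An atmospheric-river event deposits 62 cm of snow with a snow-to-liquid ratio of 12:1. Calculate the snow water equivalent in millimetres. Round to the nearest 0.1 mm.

SWE = snow depth / ratio = 62 cm / 12 = 5.167 cm = 51.7 mm.

SWE ≈ 51.7 mm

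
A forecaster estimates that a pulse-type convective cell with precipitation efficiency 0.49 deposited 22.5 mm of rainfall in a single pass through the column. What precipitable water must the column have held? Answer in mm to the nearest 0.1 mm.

PW ≈ 45.9 mm

PW = rainfall / ε = 22.5 / 0.49 = 45.9 mm.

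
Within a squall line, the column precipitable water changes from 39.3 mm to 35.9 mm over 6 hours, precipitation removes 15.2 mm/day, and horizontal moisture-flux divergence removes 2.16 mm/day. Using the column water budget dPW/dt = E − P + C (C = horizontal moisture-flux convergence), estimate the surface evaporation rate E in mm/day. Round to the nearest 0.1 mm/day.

dPW/dt = (35.9 − 39.3) mm / (6/24 day) = -13.600 mm/day.
E = dPW/dt + P − C = (-13.600) + 15.2 − (-2.16) = 3.8 mm/day.

E ≈ 3.8 mm/day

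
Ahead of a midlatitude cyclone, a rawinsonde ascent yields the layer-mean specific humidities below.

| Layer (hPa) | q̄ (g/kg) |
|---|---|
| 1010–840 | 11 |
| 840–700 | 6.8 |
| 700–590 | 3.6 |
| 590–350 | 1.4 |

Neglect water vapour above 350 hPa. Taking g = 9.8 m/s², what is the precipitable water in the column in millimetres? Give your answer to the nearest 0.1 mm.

PW ≈ 36.3 mm

Precipitable water is the column-integrated vapour mass per unit area: PW = (1/g) Σ q̄ Δp, with q in kg/kg and Δp in Pa (1 kg/m² of water = 1 mm).
Layer 1010–840 hPa: Δp = 170 hPa = 17000 Pa, q̄ = 0.011 kg/kg → 0.011 × 17000 / 9.8 = 19.08 mm
Layer 840–700 hPa: Δp = 140 hPa = 14000 Pa, q̄ = 0.0068 kg/kg → 0.0068 × 14000 / 9.8 = 9.71 mm
Layer 700–590 hPa: Δp = 110 hPa = 11000 Pa, q̄ = 0.0036 kg/kg → 0.0036 × 11000 / 9.8 = 4.04 mm
Layer 590–350 hPa: Δp = 240 hPa = 24000 Pa, q̄ = 0.0014 kg/kg → 0.0014 × 24000 / 9.8 = 3.43 mm
PW = 19.08 + 9.71 + 4.04 + 3.43 = 36.26 ≈ 36.3 mm.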